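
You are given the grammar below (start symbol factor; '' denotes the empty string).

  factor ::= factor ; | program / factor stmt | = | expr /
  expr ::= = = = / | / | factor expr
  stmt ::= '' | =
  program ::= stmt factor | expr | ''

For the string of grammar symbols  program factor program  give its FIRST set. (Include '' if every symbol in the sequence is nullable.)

{ /, = }

Add FIRST(program)\{''} = { /, = }; program is nullable, continue.
Add FIRST(factor) = { /, = }; factor is not nullable, stop.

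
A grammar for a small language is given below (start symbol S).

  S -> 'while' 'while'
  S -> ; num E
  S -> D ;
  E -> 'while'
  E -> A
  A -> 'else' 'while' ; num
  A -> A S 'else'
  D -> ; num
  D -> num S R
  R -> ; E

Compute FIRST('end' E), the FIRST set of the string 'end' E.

{ 'end' }

'end' is a terminal; add {'end'} and stop.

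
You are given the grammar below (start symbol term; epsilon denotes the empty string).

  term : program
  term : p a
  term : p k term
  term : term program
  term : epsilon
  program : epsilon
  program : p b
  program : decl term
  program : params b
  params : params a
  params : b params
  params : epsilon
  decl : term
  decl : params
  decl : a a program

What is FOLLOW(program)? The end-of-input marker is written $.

{ $, a, b, p }

In term : program: program is at the end, add FOLLOW(term) = { $, a, b, p }.
In term : term program: program is at the end, add FOLLOW(term) = { $, a, b, p }.
In decl : a a program: program is at the end, add FOLLOW(decl) = { $, a, b, p }.
Union: FOLLOW(program) = { $, a, b, p }.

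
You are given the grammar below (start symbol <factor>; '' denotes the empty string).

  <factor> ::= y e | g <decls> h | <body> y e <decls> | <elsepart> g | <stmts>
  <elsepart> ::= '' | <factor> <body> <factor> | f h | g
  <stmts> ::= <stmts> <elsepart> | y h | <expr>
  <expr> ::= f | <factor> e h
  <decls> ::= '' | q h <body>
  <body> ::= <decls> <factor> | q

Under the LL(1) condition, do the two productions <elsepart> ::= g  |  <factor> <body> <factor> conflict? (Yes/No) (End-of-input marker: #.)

Yes

FIRST(g) = { g } and FIRST(<factor> <body> <factor>) = { f, g, q, y }.
Both contain g, so the two alternatives are not disjoint — LL(1) conflict.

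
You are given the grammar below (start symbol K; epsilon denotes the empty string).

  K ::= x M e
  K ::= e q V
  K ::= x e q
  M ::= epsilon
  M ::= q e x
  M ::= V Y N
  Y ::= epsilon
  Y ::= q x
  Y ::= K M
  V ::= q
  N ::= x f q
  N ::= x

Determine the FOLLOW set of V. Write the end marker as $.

In K ::= e q V: V is at the end, add FOLLOW(K) = { $, q, x }.
In M ::= V Y N: add FIRST(Y N) = { e, q, x }.
Union: FOLLOW(V) = { $, e, q, x }.

{ $, e, q, x }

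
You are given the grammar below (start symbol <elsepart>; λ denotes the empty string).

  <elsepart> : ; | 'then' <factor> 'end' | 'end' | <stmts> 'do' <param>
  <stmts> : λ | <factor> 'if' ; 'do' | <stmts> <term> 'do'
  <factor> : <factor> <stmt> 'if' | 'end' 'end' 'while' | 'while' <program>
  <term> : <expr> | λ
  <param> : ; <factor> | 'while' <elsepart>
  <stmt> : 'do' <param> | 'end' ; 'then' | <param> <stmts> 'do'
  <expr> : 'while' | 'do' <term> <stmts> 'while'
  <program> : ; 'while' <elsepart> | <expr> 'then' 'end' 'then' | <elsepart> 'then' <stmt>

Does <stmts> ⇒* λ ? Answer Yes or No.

Yes

<stmts> has an λ-production, so <stmts> ⇒ λ.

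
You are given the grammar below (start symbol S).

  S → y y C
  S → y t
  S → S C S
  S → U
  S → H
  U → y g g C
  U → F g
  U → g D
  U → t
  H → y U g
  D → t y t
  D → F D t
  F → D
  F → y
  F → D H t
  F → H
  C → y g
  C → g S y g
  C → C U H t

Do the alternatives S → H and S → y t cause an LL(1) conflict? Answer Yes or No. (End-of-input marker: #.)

FIRST(H) = { y } and FIRST(y t) = { y }.
Both contain y, so the two alternatives are not disjoint — LL(1) conflict.

Yes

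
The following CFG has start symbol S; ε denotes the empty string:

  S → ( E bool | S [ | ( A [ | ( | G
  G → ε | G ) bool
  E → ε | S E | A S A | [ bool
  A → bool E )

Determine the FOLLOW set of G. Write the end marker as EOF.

{ EOF, (, ), [, bool }

In S → G: G is at the end, add FOLLOW(S) = { EOF, (, ), [, bool }.
In G → G ) bool: add FIRST() bool) = { ) }.
Union: FOLLOW(G) = { EOF, (, ), [, bool }.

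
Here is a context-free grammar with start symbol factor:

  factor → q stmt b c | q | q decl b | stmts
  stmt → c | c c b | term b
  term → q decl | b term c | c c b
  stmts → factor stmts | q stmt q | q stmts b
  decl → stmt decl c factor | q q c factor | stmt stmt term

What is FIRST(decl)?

{ b, c, q }

From decl → stmt decl c factor: add FIRST(stmt) = { b, c, q }.
decl → q q c factor contributes {q}.
From decl → stmt stmt term: add FIRST(stmt) = { b, c, q }.
Union: FIRST(decl) = { b, c, q }.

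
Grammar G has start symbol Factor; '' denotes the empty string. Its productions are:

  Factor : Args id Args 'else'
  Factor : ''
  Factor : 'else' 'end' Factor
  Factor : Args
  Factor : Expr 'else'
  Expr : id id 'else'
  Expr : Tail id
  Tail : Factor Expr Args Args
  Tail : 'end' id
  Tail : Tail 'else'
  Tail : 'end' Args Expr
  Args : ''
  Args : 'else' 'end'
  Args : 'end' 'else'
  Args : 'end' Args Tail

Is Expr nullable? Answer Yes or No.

No

Nullable nonterminals: Args, Factor.
No production of Expr has an RHS whose symbols are all nullable, so Expr is not nullable.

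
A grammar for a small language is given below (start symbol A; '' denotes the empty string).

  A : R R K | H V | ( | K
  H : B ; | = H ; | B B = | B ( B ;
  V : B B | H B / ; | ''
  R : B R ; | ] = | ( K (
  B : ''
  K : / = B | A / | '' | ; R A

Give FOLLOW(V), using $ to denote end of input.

In A : H V: V is at the end, add FOLLOW(A) = { $, (, / }.
Union: FOLLOW(V) = { $, (, / }.

{ $, (, / }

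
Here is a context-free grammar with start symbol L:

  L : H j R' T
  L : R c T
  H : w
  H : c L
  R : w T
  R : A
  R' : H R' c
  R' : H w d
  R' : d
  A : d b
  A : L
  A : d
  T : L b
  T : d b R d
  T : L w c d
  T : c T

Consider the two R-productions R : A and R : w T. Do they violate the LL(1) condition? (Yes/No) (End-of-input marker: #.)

FIRST(A) = { c, d, w } and FIRST(w T) = { w }.
Both contain w, so the two alternatives are not disjoint — LL(1) conflict.

Yes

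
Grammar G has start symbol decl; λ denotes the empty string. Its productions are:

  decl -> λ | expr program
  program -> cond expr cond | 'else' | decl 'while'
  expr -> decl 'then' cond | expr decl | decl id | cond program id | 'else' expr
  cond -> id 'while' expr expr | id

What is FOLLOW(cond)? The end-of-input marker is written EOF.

{ EOF, 'else', 'then', 'while', id }

In program -> cond expr cond: add FIRST(expr cond) = { 'else', 'then', id }.
In program -> cond expr cond: cond is at the end, add FOLLOW(program) = { EOF, 'else', 'then', 'while', id }.
In expr -> decl 'then' cond: cond is at the end, add FOLLOW(expr) = { EOF, 'else', 'then', 'while', id }.
In expr -> cond program id: add FIRST(program id) = { 'else', 'then', 'while', id }.
Union: FOLLOW(cond) = { EOF, 'else', 'then', 'while', id }.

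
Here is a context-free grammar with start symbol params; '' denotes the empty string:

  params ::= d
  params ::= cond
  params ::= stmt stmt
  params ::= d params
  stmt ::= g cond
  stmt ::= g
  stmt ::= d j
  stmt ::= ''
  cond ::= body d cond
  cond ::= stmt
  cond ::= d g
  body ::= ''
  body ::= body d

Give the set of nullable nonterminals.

Directly nullable (have an ''-production): stmt, body.
params ::= cond with every symbol nullable, so params is nullable.
cond ::= stmt with every symbol nullable, so cond is nullable.

{ body, cond, params, stmt }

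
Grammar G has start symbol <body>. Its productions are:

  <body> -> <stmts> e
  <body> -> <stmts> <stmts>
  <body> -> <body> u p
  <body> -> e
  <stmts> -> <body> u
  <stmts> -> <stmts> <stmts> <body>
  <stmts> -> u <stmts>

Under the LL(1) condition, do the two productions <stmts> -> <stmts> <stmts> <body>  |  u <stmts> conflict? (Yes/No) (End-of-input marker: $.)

Yes

FIRST(<stmts> <stmts> <body>) = { e, u } and FIRST(u <stmts>) = { u }.
Both contain u, so the two alternatives are not disjoint — LL(1) conflict.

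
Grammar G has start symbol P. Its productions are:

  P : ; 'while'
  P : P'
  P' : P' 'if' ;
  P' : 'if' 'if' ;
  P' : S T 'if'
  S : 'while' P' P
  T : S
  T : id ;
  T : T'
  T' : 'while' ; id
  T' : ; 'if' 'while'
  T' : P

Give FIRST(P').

From P' : P' 'if' ;: add FIRST(P') = { 'if', 'while' }.
P' : 'if' 'if' ; contributes {'if'}.
From P' : S T 'if': add FIRST(S) = { 'while' }.
Union: FIRST(P') = { 'if', 'while' }.

{ 'if', 'while' }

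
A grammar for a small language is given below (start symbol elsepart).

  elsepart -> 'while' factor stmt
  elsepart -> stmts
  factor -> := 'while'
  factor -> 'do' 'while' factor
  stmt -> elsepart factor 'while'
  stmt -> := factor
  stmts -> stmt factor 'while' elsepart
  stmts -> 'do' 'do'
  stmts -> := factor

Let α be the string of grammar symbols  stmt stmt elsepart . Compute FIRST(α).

{ 'do', 'while', := }

Add FIRST(stmt) = { 'do', 'while', := }; stmt is not nullable, stop.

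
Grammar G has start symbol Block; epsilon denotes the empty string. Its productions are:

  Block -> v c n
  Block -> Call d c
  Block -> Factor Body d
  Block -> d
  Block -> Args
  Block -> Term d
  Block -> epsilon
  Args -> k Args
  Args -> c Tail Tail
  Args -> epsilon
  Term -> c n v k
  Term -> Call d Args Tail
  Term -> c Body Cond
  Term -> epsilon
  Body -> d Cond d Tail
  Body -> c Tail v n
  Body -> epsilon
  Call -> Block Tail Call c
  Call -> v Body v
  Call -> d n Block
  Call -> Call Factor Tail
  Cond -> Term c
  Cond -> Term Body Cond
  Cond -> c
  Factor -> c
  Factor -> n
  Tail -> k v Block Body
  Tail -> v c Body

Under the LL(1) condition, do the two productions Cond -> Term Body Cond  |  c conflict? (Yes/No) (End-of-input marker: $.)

FIRST(Term Body Cond) = { c, d, k, n, v } and FIRST(c) = { c }.
Both contain c, so the two alternatives are not disjoint — LL(1) conflict.

Yes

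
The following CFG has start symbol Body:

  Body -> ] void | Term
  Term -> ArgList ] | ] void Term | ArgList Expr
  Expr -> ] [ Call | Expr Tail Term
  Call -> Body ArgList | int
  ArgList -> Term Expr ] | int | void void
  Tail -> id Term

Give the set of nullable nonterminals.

{ } (none)

No nonterminal has an empty production or an RHS whose symbols are all nullable.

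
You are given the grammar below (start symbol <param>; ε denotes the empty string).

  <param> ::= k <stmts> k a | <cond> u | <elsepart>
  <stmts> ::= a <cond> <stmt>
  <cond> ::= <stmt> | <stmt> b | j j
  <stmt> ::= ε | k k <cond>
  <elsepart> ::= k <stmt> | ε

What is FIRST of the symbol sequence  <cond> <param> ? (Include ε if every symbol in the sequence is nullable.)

{ b, j, k, u, ε }

Add FIRST(<cond>)\{ε} = { b, j, k }; <cond> is nullable, continue.
Add FIRST(<param>)\{ε} = { b, j, k, u }; <param> is nullable, continue.
Every symbol is nullable, so include ε.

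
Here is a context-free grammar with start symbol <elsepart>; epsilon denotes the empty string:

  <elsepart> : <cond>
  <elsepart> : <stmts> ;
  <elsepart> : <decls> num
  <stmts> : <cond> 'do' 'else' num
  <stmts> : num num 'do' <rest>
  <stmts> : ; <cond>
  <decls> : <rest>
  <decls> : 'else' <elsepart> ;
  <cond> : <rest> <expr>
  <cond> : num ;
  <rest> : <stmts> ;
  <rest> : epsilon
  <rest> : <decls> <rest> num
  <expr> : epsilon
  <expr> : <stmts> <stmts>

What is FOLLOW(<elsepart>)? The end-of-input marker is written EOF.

<elsepart> is the start symbol, so EOF ∈ FOLLOW(<elsepart>).
In <decls> : 'else' <elsepart> ;: add FIRST(;) = { ; }.
Union: FOLLOW(<elsepart>) = { EOF, ; }.

{ EOF, ; }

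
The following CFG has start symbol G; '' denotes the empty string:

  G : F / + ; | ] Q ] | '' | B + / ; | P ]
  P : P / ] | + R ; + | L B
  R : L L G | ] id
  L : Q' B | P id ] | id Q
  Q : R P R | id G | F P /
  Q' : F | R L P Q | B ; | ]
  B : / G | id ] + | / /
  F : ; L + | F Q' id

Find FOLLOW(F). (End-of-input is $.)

In G : F / + ;: add FIRST(/ + ;) = { / }.
In Q : F P /: add FIRST(P /) = { +, /, ;, ], id }.
In Q' : F: F is at the end, add FOLLOW(Q') = { /, id }.
In F : F Q' id: add FIRST(Q' id) = { +, /, ;, ], id }.
Union: FOLLOW(F) = { +, /, ;, ], id }.

{ +, /, ;, ], id }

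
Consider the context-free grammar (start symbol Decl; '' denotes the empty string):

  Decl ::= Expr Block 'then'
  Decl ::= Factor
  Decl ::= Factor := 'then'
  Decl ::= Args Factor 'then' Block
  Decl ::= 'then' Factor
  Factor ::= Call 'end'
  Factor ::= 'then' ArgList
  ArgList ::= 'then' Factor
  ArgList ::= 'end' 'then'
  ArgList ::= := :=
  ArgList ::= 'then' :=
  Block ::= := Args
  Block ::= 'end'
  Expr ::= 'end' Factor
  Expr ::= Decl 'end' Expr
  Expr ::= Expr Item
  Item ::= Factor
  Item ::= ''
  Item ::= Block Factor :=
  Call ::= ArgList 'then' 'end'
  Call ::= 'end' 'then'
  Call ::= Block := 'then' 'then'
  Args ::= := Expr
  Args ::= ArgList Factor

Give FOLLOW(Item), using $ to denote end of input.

{ $, 'end', 'then', := }

In Expr ::= Expr Item: Item is at the end, add FOLLOW(Expr) = { $, 'end', 'then', := }.
Union: FOLLOW(Item) = { $, 'end', 'then', := }.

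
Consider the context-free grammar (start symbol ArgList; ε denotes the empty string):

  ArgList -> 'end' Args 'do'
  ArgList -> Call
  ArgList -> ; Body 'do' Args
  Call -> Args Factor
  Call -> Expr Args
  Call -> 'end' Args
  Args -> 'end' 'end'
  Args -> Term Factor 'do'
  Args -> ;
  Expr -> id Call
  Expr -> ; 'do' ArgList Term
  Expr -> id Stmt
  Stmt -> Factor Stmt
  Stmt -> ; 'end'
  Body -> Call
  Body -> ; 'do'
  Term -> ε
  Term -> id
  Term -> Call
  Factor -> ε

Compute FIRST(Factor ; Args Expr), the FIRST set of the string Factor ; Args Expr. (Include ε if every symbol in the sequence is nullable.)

{ ; }

Add FIRST(Factor)\{ε} = {  }; Factor is nullable, continue.
; is a terminal; add {;} and stop.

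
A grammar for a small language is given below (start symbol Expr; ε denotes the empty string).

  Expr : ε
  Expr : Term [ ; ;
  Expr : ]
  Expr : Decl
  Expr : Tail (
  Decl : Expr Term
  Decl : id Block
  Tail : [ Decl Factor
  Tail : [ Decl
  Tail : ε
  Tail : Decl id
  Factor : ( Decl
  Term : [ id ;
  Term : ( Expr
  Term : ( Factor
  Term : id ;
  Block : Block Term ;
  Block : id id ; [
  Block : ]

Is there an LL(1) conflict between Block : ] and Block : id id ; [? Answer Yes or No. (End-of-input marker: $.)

FIRST(]) = { ] } and FIRST(id id ; [) = { id }.
The FIRST sets are disjoint and neither alternative is nullable — no conflict.

No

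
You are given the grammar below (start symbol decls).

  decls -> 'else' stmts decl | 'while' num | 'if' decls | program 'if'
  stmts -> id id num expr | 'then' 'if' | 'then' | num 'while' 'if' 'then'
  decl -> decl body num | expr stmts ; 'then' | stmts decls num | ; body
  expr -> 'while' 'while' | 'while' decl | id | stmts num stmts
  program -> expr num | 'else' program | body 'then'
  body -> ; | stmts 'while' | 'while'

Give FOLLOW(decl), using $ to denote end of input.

{ $, 'else', 'if', 'then', 'while', ;, id, num }

In decls -> 'else' stmts decl: decl is at the end, add FOLLOW(decls) = { $, num }.
In decl -> decl body num: add FIRST(body num) = { 'then', 'while', ;, id, num }.
In expr -> 'while' decl: decl is at the end, add FOLLOW(expr) = { 'else', 'if', 'then', 'while', ;, id, num }.
Union: FOLLOW(decl) = { $, 'else', 'if', 'then', 'while', ;, id, num }.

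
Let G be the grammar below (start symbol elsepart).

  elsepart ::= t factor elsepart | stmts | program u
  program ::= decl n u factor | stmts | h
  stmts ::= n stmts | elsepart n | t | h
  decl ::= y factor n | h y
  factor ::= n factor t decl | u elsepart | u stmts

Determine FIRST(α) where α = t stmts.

{ t }

t is a terminal; add {t} and stop.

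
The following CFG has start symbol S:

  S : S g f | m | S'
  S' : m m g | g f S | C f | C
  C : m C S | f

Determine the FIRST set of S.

From S : S g f: add FIRST(S) = { f, g, m }.
S : m contributes {m}.
From S : S': add FIRST(S') = { f, g, m }.
Union: FIRST(S) = { f, g, m }.

{ f, g, m }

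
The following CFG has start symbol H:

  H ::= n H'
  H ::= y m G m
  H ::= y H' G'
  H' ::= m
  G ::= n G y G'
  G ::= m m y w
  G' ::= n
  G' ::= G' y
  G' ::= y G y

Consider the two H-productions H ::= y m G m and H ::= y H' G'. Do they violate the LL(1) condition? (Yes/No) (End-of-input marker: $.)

Yes

FIRST(y m G m) = { y } and FIRST(y H' G') = { y }.
Both contain y, so the two alternatives are not disjoint — LL(1) conflict.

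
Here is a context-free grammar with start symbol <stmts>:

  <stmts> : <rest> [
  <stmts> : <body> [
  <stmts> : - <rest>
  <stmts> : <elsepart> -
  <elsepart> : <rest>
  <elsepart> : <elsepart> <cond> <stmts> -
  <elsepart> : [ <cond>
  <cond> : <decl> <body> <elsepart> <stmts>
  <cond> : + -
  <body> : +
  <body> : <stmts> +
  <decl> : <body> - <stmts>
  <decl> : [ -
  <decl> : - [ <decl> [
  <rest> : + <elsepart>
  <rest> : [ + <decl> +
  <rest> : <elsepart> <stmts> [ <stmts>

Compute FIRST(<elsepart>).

From <elsepart> : <rest>: add FIRST(<rest>) = { +, [ }.
From <elsepart> : <elsepart> <cond> <stmts> -: add FIRST(<elsepart>) = { +, [ }.
<elsepart> : [ <cond> contributes {[}.
Union: FIRST(<elsepart>) = { +, [ }.

{ +, [ }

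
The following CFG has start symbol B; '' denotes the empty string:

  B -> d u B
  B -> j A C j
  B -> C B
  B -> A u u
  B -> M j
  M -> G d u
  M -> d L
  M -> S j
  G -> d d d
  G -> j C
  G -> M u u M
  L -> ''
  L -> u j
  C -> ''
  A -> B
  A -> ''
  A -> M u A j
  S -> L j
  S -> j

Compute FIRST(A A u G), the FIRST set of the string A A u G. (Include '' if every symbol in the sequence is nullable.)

{ d, j, u }

Add FIRST(A)\{''} = { d, j, u }; A is nullable, continue.
Add FIRST(A)\{''} = { d, j, u }; A is nullable, continue.
u is a terminal; add {u} and stop.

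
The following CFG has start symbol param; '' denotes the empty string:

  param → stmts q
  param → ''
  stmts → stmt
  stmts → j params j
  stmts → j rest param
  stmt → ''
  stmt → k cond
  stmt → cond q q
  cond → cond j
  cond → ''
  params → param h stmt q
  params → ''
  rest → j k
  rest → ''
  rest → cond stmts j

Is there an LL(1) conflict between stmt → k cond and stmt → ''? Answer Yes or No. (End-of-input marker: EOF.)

No

FIRST(k cond) = { k } and FIRST('') = { '' }.
The second is nullable but FOLLOW(stmt) = { j, q } is disjoint from FIRST of the first.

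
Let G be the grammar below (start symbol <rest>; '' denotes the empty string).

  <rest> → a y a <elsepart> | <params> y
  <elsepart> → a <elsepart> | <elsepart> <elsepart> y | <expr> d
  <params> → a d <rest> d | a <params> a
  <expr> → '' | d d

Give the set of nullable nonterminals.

Directly nullable (have an ''-production): <expr>.
No other nonterminal has a production whose RHS symbols are all nullable.

{ <expr> }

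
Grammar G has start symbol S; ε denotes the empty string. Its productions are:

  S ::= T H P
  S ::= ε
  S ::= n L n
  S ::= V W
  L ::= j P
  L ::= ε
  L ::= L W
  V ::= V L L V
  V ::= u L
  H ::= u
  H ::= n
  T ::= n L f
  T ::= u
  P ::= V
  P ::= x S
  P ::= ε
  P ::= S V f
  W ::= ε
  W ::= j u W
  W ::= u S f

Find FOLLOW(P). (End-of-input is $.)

In S ::= T H P: P is at the end, add FOLLOW(S) = { $, f, j, n, u }.
In L ::= j P: P is at the end, add FOLLOW(L) = { $, f, j, n, u }.
Union: FOLLOW(P) = { $, f, j, n, u }.

{ $, f, j, n, u }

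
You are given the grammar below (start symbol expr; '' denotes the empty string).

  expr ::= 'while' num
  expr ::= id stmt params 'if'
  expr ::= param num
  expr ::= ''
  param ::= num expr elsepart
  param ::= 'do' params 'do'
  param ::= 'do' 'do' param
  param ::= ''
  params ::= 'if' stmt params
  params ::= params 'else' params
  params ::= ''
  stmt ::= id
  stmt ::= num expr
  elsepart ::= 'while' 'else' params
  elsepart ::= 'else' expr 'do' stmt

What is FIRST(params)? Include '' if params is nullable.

{ 'else', 'if', '' }

params ::= 'if' stmt params contributes {'if'}.
From params ::= params 'else' params: params nullable, take FIRST(params) ∪ {'else'} = { 'else', 'if' }.
params ::= '' contributes ''.
Union: FIRST(params) = { 'else', 'if', '' }.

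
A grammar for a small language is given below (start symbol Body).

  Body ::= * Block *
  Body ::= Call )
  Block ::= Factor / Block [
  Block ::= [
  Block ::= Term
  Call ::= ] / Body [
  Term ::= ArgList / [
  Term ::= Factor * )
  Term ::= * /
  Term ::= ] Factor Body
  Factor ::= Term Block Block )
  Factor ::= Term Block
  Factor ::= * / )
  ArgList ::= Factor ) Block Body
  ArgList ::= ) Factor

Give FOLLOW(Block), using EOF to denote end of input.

In Body ::= * Block *: add FIRST(*) = { * }.
In Block ::= Factor / Block [: add FIRST([) = { [ }.
In Factor ::= Term Block Block ): add FIRST(Block )) = { ), *, [, ] }.
In Factor ::= Term Block Block ): add FIRST()) = { ) }.
In Factor ::= Term Block: Block is at the end, add FOLLOW(Factor) = { ), *, /, ] }.
In ArgList ::= Factor ) Block Body: add FIRST(Body) = { *, ] }.
Union: FOLLOW(Block) = { ), *, /, [, ] }.

{ ), *, /, [, ] }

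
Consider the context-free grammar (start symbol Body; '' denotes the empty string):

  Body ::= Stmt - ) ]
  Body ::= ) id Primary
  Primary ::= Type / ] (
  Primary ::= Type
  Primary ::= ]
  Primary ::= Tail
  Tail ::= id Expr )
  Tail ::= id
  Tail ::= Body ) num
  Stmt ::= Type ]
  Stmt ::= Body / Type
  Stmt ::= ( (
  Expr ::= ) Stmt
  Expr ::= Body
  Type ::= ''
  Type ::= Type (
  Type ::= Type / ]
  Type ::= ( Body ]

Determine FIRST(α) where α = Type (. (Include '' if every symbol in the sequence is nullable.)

{ (, / }

Add FIRST(Type)\{''} = { (, / }; Type is nullable, continue.
( is a terminal; add {(} and stop.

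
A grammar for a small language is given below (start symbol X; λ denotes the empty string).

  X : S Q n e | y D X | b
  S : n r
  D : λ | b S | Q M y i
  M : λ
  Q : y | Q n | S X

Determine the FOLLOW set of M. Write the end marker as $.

{ y }

In D : Q M y i: add FIRST(y i) = { y }.
Union: FOLLOW(M) = { y }.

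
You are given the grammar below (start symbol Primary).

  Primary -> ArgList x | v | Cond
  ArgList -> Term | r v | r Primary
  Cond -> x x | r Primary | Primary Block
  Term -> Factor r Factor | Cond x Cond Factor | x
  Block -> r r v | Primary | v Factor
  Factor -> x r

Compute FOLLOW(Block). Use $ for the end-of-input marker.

In Cond -> Primary Block: Block is at the end, add FOLLOW(Cond) = { $, r, v, x }.
Union: FOLLOW(Block) = { $, r, v, x }.

{ $, r, v, x }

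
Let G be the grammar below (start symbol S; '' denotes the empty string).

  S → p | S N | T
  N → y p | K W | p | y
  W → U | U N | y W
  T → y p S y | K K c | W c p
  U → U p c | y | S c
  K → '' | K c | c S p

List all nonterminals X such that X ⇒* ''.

Directly nullable (have an ''-production): K.
No other nonterminal has a production whose RHS symbols are all nullable.

{ K }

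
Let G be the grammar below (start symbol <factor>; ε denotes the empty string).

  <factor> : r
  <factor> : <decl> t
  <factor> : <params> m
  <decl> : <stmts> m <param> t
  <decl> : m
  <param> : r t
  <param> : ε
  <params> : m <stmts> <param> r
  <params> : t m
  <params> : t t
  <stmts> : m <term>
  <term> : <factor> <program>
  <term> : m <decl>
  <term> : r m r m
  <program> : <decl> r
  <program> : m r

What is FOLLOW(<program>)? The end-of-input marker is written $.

{ m, r }

In <term> : <factor> <program>: <program> is at the end, add FOLLOW(<term>) = { m, r }.
Union: FOLLOW(<program>) = { m, r }.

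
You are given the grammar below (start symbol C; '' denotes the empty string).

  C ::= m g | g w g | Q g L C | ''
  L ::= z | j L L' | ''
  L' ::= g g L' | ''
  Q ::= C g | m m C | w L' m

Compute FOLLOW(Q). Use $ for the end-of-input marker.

{ g }

In C ::= Q g L C: add FIRST(g L C) = { g }.
Union: FOLLOW(Q) = { g }.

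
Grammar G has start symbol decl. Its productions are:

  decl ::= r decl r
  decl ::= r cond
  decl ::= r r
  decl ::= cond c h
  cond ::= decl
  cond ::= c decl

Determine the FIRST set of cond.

{ c, r }

From cond ::= decl: add FIRST(decl) = { c, r }.
cond ::= c decl contributes {c}.
Union: FIRST(cond) = { c, r }.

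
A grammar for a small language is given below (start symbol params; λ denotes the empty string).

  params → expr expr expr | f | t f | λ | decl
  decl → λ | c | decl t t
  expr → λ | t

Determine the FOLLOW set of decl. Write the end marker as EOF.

In params → decl: decl is at the end, add FOLLOW(params) = { EOF }.
In decl → decl t t: add FIRST(t t) = { t }.
Union: FOLLOW(decl) = { EOF, t }.

{ EOF, t }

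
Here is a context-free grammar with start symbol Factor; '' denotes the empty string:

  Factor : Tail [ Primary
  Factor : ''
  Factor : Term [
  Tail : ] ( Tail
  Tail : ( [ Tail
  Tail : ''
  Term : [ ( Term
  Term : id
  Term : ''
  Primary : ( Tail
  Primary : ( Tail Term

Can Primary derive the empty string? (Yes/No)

No

Nullable nonterminals: Factor, Tail, Term.
No production of Primary has an RHS whose symbols are all nullable, so Primary is not nullable.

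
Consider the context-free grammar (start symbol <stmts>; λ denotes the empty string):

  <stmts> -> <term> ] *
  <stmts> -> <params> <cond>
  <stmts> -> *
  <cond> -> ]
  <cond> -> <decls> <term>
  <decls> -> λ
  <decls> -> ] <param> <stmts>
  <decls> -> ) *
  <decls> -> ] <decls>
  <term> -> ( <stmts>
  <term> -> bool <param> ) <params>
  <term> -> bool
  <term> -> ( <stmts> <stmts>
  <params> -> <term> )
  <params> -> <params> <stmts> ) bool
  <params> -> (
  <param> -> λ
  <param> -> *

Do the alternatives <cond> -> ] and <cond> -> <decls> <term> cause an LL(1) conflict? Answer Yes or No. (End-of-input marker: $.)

FIRST(]) = { ] } and FIRST(<decls> <term>) = { (, ), ], bool }.
Both contain ], so the two alternatives are not disjoint — LL(1) conflict.

Yes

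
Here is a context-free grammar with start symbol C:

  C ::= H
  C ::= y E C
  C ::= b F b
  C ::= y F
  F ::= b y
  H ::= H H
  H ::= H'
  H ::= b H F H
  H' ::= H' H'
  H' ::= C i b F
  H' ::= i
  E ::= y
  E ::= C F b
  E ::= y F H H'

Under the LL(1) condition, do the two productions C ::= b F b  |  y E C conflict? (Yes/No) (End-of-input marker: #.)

No

FIRST(b F b) = { b } and FIRST(y E C) = { y }.
The FIRST sets are disjoint and neither alternative is nullable — no conflict.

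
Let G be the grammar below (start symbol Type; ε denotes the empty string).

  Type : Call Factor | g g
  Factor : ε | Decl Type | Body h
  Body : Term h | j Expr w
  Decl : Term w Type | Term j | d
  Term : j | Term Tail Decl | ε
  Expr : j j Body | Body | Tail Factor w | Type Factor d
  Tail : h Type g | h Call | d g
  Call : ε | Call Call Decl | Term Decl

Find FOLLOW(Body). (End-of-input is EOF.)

{ h, w }

In Factor : Body h: add FIRST(h) = { h }.
In Expr : j j Body: Body is at the end, add FOLLOW(Expr) = { w }.
In Expr : Body: Body is at the end, add FOLLOW(Expr) = { w }.
Union: FOLLOW(Body) = { h, w }.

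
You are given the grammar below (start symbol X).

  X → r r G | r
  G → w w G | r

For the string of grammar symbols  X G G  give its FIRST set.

{ r }

Add FIRST(X) = { r }; X is not nullable, stop.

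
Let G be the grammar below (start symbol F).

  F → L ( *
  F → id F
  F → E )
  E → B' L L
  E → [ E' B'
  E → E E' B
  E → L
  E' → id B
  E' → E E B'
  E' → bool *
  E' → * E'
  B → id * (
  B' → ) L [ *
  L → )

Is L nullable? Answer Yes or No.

No nonterminal in this grammar is nullable.
No production of L has an RHS whose symbols are all nullable, so L is not nullable.

No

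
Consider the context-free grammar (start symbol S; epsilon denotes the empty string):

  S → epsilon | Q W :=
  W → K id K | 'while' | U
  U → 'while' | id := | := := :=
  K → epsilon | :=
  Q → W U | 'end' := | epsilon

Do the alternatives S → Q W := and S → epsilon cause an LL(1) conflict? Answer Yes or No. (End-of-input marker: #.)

FIRST(Q W :=) = { 'end', 'while', :=, id } and FIRST(epsilon) = { epsilon }.
The second is nullable but FOLLOW(S) = { # } is disjoint from FIRST of the first.

No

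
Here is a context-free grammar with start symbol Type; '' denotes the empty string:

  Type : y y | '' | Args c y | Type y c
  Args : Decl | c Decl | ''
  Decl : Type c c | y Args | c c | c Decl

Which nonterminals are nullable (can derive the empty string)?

{ Args, Type }

Directly nullable (have an ''-production): Type, Args.
No other nonterminal has a production whose RHS symbols are all nullable.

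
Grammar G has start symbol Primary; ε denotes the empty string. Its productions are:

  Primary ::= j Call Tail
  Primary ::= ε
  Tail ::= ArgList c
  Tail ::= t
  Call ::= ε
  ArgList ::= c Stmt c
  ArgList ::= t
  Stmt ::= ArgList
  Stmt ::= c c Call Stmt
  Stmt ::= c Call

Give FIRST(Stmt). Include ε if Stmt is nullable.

From Stmt ::= ArgList: add FIRST(ArgList) = { c, t }.
Stmt ::= c c Call Stmt contributes {c}.
Stmt ::= c Call contributes {c}.
Union: FIRST(Stmt) = { c, t }.

{ c, t }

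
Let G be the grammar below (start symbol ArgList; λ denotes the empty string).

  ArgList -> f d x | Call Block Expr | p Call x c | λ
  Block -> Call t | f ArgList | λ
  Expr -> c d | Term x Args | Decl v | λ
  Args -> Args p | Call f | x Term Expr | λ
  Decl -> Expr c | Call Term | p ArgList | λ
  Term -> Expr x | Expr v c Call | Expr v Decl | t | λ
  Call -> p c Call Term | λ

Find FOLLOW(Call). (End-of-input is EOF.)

In ArgList -> Call Block Expr: add FIRST(Block Expr)\{λ} = { c, f, p, t, v, x }.
  Since Block Expr is nullable, also add FOLLOW(ArgList) = { EOF, c, f, p, t, v, x }.
In ArgList -> p Call x c: add FIRST(x c) = { x }.
In Block -> Call t: add FIRST(t) = { t }.
In Args -> Call f: add FIRST(f) = { f }.
In Decl -> Call Term: add FIRST(Term)\{λ} = { c, p, t, v, x }.
  Since Term is nullable, also add FOLLOW(Decl) = { EOF, c, f, p, t, v, x }.
In Term -> Expr v c Call: Call is at the end, add FOLLOW(Term) = { EOF, c, f, p, t, v, x }.
In Call -> p c Call Term: add FIRST(Term)\{λ} = { c, p, t, v, x }.
  Since Term is nullable, also add FOLLOW(Call) = { EOF, c, f, p, t, v, x }.
Union: FOLLOW(Call) = { EOF, c, f, p, t, v, x }.

{ EOF, c, f, p, t, v, x }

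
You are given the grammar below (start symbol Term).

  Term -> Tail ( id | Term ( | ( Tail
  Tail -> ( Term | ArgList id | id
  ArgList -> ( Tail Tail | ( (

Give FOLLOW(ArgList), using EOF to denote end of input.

In Tail -> ArgList id: add FIRST(id) = { id }.
Union: FOLLOW(ArgList) = { id }.

{ id }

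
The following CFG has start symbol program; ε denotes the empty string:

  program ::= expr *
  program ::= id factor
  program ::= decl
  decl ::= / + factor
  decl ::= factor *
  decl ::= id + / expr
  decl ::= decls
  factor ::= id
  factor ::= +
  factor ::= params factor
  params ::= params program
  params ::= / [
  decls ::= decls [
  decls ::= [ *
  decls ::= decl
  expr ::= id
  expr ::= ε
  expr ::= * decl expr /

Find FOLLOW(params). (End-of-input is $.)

{ *, +, /, [, id }

In factor ::= params factor: add FIRST(factor) = { +, /, id }.
In params ::= params program: add FIRST(program) = { *, +, /, [, id }.
Union: FOLLOW(params) = { *, +, /, [, id }.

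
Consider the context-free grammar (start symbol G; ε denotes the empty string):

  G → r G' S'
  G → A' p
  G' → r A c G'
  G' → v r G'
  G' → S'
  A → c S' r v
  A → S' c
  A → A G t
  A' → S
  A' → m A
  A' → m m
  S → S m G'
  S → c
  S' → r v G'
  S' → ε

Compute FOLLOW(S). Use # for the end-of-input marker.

In A' → S: S is at the end, add FOLLOW(A') = { p }.
In S → S m G': add FIRST(m G') = { m }.
Union: FOLLOW(S) = { m, p }.

{ m, p }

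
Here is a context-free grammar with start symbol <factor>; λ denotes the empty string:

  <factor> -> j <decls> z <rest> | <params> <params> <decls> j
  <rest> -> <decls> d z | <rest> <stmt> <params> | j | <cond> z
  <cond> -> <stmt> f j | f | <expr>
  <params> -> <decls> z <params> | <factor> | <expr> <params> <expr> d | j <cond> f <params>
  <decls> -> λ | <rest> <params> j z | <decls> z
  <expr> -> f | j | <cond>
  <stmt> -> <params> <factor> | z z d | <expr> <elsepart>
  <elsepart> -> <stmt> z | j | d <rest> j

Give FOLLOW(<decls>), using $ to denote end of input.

In <factor> -> j <decls> z <rest>: add FIRST(z <rest>) = { z }.
In <factor> -> <params> <params> <decls> j: add FIRST(j) = { j }.
In <rest> -> <decls> d z: add FIRST(d z) = { d }.
In <params> -> <decls> z <params>: add FIRST(z <params>) = { z }.
In <decls> -> <decls> z: add FIRST(z) = { z }.
Union: FOLLOW(<decls>) = { d, j, z }.

{ d, j, z }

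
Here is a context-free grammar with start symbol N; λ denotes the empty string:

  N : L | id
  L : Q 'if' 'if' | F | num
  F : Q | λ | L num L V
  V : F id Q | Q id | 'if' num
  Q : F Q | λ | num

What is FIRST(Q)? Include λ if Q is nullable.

From Q : F Q: F, Q nullable, take FIRST(F) ∪ FIRST(Q) = { 'if', num }; also λ since the whole RHS is nullable.
Q : λ contributes λ.
Q : num contributes {num}.
Union: FIRST(Q) = { 'if', num, λ }.

{ 'if', num, λ }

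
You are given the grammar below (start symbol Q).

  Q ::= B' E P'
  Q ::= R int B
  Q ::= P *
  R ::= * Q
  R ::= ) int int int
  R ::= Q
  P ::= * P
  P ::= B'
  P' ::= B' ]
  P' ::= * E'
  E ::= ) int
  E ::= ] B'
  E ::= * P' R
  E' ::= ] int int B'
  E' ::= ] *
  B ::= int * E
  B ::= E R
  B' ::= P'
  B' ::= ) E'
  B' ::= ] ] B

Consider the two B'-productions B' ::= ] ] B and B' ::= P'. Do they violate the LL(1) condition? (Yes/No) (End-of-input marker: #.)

FIRST(] ] B) = { ] } and FIRST(P') = { ), *, ] }.
Both contain ], so the two alternatives are not disjoint — LL(1) conflict.

Yes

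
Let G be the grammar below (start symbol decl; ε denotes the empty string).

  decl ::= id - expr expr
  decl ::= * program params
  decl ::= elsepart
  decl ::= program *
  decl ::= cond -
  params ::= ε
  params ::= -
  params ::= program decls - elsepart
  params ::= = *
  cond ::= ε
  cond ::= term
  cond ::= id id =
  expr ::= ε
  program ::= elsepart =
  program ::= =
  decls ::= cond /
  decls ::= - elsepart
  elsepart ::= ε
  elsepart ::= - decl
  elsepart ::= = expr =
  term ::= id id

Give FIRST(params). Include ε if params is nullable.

params ::= ε contributes ε.
params ::= - contributes {-}.
From params ::= program decls - elsepart: add FIRST(program) = { -, = }.
params ::= = * contributes {=}.
Union: FIRST(params) = { -, =, ε }.

{ -, =, ε }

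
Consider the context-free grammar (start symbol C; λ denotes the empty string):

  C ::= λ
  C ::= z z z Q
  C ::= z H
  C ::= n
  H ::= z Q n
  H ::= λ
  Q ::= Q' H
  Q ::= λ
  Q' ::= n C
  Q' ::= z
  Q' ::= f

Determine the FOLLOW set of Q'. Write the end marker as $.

In Q ::= Q' H: add FIRST(H)\{λ} = { z }.
  Since H is nullable, also add FOLLOW(Q) = { $, n, z }.
Union: FOLLOW(Q') = { $, n, z }.

{ $, n, z }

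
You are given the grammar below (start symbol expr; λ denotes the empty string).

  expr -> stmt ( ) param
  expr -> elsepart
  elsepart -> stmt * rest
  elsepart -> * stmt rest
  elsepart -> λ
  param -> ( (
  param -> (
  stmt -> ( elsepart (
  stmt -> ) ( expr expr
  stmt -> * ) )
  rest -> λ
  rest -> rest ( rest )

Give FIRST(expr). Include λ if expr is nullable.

{ (, ), *, λ }

From expr -> stmt ( ) param: add FIRST(stmt) = { (, ), * }.
From expr -> elsepart: add FIRST(elsepart) = { (, ), *, λ } (including λ since elsepart is nullable).
Union: FIRST(expr) = { (, ), *, λ }.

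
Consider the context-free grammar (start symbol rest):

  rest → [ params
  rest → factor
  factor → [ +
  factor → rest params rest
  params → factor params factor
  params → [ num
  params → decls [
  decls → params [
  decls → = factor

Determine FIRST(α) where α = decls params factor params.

{ =, [ }

Add FIRST(decls) = { =, [ }; decls is not nullable, stop.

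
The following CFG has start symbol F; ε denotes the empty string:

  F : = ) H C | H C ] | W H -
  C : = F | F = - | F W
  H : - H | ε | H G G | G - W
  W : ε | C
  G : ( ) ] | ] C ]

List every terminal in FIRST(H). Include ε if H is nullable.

{ (, -, ], ε }

H : - H contributes {-}.
H : ε contributes ε.
From H : H G G: H nullable, take FIRST(H) ∪ FIRST(G) = { (, -, ] }.
From H : G - W: add FIRST(G) = { (, ] }.
Union: FIRST(H) = { (, -, ], ε }.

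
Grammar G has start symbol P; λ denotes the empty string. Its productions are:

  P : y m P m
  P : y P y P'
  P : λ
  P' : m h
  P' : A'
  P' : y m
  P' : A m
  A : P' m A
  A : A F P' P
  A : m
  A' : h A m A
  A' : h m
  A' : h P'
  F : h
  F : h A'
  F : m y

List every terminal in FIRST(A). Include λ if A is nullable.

{ h, m, y }

From A : P' m A: add FIRST(P') = { h, m, y }.
From A : A F P' P: add FIRST(A) = { h, m, y }.
A : m contributes {m}.
Union: FIRST(A) = { h, m, y }.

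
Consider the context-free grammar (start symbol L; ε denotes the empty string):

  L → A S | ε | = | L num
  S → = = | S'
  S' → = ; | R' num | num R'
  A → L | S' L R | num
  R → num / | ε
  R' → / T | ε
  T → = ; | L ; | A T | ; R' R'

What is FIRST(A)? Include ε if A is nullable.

{ /, =, num, ε }

From A → L: add FIRST(L) = { /, =, num, ε } (including ε since L is nullable).
From A → S' L R: add FIRST(S') = { /, =, num }.
A → num contributes {num}.
Union: FIRST(A) = { /, =, num, ε }.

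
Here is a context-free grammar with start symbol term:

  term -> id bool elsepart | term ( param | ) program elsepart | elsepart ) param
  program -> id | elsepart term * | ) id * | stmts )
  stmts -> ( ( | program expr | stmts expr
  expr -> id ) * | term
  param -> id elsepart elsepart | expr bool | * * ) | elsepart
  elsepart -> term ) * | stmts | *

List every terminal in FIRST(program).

program -> id contributes {id}.
From program -> elsepart term *: add FIRST(elsepart) = { (, ), *, id }.
program -> ) id * contributes {)}.
From program -> stmts ): add FIRST(stmts) = { (, ), *, id }.
Union: FIRST(program) = { (, ), *, id }.

{ (, ), *, id }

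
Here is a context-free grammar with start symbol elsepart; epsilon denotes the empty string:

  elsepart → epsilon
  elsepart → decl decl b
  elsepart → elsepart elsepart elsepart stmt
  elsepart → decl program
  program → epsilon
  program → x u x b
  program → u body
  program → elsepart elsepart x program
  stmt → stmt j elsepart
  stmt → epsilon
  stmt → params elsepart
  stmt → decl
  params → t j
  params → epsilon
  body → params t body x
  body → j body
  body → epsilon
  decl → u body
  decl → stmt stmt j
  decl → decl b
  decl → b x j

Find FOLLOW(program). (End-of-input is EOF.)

{ EOF, b, j, t, u, x }

In elsepart → decl program: program is at the end, add FOLLOW(elsepart) = { EOF, b, j, t, u, x }.
In program → elsepart elsepart x program: program is at the end, add FOLLOW(program) = { EOF, b, j, t, u, x }.
Union: FOLLOW(program) = { EOF, b, j, t, u, x }.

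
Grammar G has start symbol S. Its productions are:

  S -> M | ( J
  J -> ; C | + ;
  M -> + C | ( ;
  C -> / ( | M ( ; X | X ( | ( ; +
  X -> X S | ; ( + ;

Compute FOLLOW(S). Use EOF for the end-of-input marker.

{ EOF, (, + }

S is the start symbol, so EOF ∈ FOLLOW(S).
In X -> X S: S is at the end, add FOLLOW(X) = { EOF, (, + }.
Union: FOLLOW(S) = { EOF, (, + }.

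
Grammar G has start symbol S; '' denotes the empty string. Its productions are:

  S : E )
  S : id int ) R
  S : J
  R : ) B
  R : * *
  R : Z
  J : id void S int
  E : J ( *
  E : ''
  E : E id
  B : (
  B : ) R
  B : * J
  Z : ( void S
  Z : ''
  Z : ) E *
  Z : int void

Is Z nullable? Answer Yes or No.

Z has an ''-production, so Z ⇒ ''.

Yes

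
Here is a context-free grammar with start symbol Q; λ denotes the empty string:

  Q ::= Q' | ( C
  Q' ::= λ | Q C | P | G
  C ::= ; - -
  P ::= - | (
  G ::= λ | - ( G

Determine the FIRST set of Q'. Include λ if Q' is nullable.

Q' ::= λ contributes λ.
From Q' ::= Q C: Q nullable, take FIRST(Q) ∪ FIRST(C) = { (, -, ; }.
From Q' ::= P: add FIRST(P) = { (, - }.
From Q' ::= G: add FIRST(G) = { -, λ } (including λ since G is nullable).
Union: FIRST(Q') = { (, -, ;, λ }.

{ (, -, ;, λ }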